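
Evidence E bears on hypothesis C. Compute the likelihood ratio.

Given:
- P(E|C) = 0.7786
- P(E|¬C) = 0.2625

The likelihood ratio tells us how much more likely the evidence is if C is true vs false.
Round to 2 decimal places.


Likelihood Ratio (LR) = P(E|C) / P(E|¬C)

LR = 0.7786 / 0.2625
   = 2.97

The evidence is 2.97 times more likely if C is true than if C is false.
LR > 1, so observing E raises the odds in favor of C.


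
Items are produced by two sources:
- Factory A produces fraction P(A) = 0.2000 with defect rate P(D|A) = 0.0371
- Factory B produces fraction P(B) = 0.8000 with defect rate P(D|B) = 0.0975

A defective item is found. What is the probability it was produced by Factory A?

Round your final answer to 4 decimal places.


Let A = from Factory A, D = defective

Given:
- P(A) = 0.2000, P(B) = 0.8000
- P(D|A) = 0.0371, P(D|B) = 0.0975

Step 1: Find P(D)
P(D) = P(D|A)P(A) + P(D|B)P(B)
     = 0.0371 × 0.2000 + 0.0975 × 0.8000
     = 0.00742000 + 0.07800000
     = 0.08542000

Step 2: Apply Bayes' theorem
P(A|D) = P(D|A)P(A) / P(D)
       = 0.00742000 / 0.08542000
       = 0.0869


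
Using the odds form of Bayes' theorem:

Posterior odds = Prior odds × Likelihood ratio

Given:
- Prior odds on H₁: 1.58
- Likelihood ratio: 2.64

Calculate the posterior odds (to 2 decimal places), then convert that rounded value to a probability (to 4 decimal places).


Step 1: Calculate posterior odds
Posterior odds = Prior odds × LR
               = 1.58 × 2.64
               = 4.17

Step 2: Convert to probability
P(H₁|E) = Posterior odds / (1 + Posterior odds)
       = 4.17 / (1 + 4.17)
       = 4.17 / 5.17
       = 0.8066

The evidence increased P(H₁) from 0.6124 to 0.8066.


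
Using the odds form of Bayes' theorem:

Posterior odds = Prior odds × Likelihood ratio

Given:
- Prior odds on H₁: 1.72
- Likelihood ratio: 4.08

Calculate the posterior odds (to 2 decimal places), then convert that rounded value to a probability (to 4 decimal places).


Step 1: Calculate posterior odds
Posterior odds = Prior odds × LR
               = 1.72 × 4.08
               = 7.02

Step 2: Convert to probability
P(H₁|E) = Posterior odds / (1 + Posterior odds)
       = 7.02 / (1 + 7.02)
       = 7.02 / 8.02
       = 0.8753

The evidence increased P(H₁) from 0.6324 to 0.8753.


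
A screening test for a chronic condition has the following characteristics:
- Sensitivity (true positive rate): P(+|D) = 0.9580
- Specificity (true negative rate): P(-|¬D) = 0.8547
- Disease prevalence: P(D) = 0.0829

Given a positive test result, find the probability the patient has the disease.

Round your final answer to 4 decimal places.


Let D = has disease, + = positive test

Given:
- P(D) = 0.0829 (prevalence)
- P(+|D) = 0.9580 (sensitivity)
- P(-|¬D) = 0.8547 (specificity)
- P(+|¬D) = 0.1453 (false positive rate = 1 - specificity)

Step 1: Find P(+)
P(+) = P(+|D)P(D) + P(+|¬D)P(¬D)
     = 0.9580 × 0.0829 + 0.1453 × 0.9171
     = 0.07941820 + 0.13325463
     = 0.21267283

Step 2: Apply Bayes' theorem for P(D|+)
P(D|+) = P(+|D)P(D) / P(+)
       = 0.07941820 / 0.21267283
       = 0.3734


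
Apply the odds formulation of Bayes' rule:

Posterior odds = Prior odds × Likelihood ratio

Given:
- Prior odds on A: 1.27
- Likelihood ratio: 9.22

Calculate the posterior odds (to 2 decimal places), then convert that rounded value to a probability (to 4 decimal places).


Step 1: Calculate posterior odds
Posterior odds = Prior odds × LR
               = 1.27 × 9.22
               = 11.71

Step 2: Convert to probability
P(A|E) = Posterior odds / (1 + Posterior odds)
       = 11.71 / (1 + 11.71)
       = 11.71 / 12.71
       = 0.9213

The evidence increased P(A) from 0.5595 to 0.9213.


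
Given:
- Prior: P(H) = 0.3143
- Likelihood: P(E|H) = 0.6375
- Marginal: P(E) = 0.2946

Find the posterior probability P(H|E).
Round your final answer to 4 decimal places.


Using Bayes' theorem:

P(H|E) = P(E|H) × P(H) / P(E)
       = 0.6375 × 0.3143 / 0.2946
       = 0.20036625 / 0.2946
       = 0.6801

The evidence strengthens our belief in H.
Prior: 0.3143 → Posterior: 0.6801


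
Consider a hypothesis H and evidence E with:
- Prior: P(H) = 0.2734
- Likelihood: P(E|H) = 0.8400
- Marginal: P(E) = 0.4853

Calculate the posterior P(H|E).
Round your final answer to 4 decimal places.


Using Bayes' theorem:

P(H|E) = P(E|H) × P(H) / P(E)
       = 0.8400 × 0.2734 / 0.4853
       = 0.22965600 / 0.4853
       = 0.4732

The evidence strengthens our belief in H.
Prior: 0.2734 → Posterior: 0.4732


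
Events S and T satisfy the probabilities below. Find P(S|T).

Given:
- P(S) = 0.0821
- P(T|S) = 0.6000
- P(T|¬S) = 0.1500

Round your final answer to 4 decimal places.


Bayes' theorem: P(S|T) = P(T|S) × P(S) / P(T)

Step 1: Calculate P(T) using law of total probability
P(T) = P(T|S)P(S) + P(T|¬S)P(¬S)
     = 0.6000 × 0.0821 + 0.1500 × 0.9179
     = 0.04926000 + 0.13768500
     = 0.18694500

Step 2: Apply Bayes' theorem
P(S|T) = P(T|S) × P(S) / P(T)
       = 0.04926000 / 0.18694500
       = 0.2635


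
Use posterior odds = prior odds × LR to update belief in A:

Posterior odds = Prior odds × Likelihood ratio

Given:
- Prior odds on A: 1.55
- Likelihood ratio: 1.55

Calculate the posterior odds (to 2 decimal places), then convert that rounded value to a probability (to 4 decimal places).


Step 1: Calculate posterior odds
Posterior odds = Prior odds × LR
               = 1.55 × 1.55
               = 2.40

Step 2: Convert to probability
P(A|E) = Posterior odds / (1 + Posterior odds)
       = 2.40 / (1 + 2.40)
       = 2.40 / 3.40
       = 0.7059

The evidence increased P(A) from 0.6078 to 0.7059.


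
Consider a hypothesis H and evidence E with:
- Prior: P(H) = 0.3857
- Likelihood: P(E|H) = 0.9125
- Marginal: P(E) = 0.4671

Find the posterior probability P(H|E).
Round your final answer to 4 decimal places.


Using Bayes' theorem:

P(H|E) = P(E|H) × P(H) / P(E)
       = 0.9125 × 0.3857 / 0.4671
       = 0.35195125 / 0.4671
       = 0.7535

The evidence strengthens our belief in H.
Prior: 0.3857 → Posterior: 0.7535


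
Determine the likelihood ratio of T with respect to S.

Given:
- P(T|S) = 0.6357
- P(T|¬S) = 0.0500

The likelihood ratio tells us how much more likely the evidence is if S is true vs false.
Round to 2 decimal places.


Likelihood Ratio (LR) = P(T|S) / P(T|¬S)

LR = 0.6357 / 0.0500
   = 12.71

The evidence is 12.71 times more likely if S is true than if S is false.
Since LR > 1, the evidence supports S over ¬S.


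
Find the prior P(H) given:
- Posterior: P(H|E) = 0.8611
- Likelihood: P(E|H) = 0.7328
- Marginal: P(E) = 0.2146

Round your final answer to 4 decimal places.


From Bayes' theorem: P(H|E) = P(E|H) × P(H) / P(E)

Rearranging for P(H):
P(H) = P(H|E) × P(E) / P(E|H)
     = 0.8611 × 0.2146 / 0.7328
     = 0.18479206 / 0.7328
     = 0.2522


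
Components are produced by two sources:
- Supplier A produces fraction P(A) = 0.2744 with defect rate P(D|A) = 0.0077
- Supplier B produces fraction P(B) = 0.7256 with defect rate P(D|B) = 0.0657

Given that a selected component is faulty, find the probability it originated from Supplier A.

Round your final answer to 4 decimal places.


Let A = from Supplier A, D = faulty

Given:
- P(A) = 0.2744, P(B) = 0.7256
- P(D|A) = 0.0077, P(D|B) = 0.0657

Step 1: Find P(D)
P(D) = P(D|A)P(A) + P(D|B)P(B)
     = 0.0077 × 0.2744 + 0.0657 × 0.7256
     = 0.00211288 + 0.04767192
     = 0.04978480

Step 2: Apply Bayes' theorem
P(A|D) = P(D|A)P(A) / P(D)
       = 0.00211288 / 0.04978480
       = 0.0424


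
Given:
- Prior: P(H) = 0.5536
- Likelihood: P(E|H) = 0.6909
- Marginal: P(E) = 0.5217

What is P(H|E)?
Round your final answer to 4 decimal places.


Using Bayes' theorem:

P(H|E) = P(E|H) × P(H) / P(E)
       = 0.6909 × 0.5536 / 0.5217
       = 0.38248224 / 0.5217
       = 0.7331

The evidence strengthens our belief in H.
Prior: 0.5536 → Posterior: 0.7331


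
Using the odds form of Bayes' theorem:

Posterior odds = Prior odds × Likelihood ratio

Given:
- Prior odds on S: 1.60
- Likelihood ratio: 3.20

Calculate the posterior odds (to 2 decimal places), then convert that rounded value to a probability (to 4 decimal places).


Step 1: Calculate posterior odds
Posterior odds = Prior odds × LR
               = 1.60 × 3.20
               = 5.12

Step 2: Convert to probability
P(S|E) = Posterior odds / (1 + Posterior odds)
       = 5.12 / (1 + 5.12)
       = 5.12 / 6.12
       = 0.8366

The evidence increased P(S) from 0.6154 to 0.8366.


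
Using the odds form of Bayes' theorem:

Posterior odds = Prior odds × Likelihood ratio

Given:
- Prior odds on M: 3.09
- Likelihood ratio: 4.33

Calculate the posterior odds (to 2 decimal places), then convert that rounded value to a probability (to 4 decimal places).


Step 1: Calculate posterior odds
Posterior odds = Prior odds × LR
               = 3.09 × 4.33
               = 13.38

Step 2: Convert to probability
P(M|E) = Posterior odds / (1 + Posterior odds)
       = 13.38 / (1 + 13.38)
       = 13.38 / 14.38
       = 0.9305

The evidence increased P(M) from 0.7555 to 0.9305.


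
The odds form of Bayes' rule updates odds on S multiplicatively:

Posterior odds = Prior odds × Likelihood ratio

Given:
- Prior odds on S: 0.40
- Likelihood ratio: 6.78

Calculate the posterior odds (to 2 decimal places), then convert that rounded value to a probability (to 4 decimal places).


Step 1: Calculate posterior odds
Posterior odds = Prior odds × LR
               = 0.40 × 6.78
               = 2.71

Step 2: Convert to probability
P(S|E) = Posterior odds / (1 + Posterior odds)
       = 2.71 / (1 + 2.71)
       = 2.71 / 3.71
       = 0.7305

The evidence increased P(S) from 0.2857 to 0.7305.


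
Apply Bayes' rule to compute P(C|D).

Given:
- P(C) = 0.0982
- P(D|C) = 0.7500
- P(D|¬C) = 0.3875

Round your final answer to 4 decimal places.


Bayes' theorem: P(C|D) = P(D|C) × P(C) / P(D)

Step 1: Calculate P(D) using law of total probability
P(D) = P(D|C)P(C) + P(D|¬C)P(¬C)
     = 0.7500 × 0.0982 + 0.3875 × 0.9018
     = 0.07365000 + 0.34944750
     = 0.42309750

Step 2: Apply Bayes' theorem
P(C|D) = P(D|C) × P(C) / P(D)
       = 0.07365000 / 0.42309750
       = 0.1741


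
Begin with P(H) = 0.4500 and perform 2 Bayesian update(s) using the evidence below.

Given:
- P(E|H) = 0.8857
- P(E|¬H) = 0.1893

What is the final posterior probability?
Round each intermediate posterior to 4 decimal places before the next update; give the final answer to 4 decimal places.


Sequential Bayesian updating:

Initial prior: P(H) = 0.4500

Update 1:
  P(E) = 0.8857 × 0.4500 + 0.1893 × 0.5500 = 0.39856500 + 0.10411500 = 0.50268000
  P(H|E) = 0.39856500 / 0.50268000 = 0.7929

Update 2:
  P(E) = 0.8857 × 0.7929 + 0.1893 × 0.2071 = 0.70227153 + 0.03920403 = 0.74147556
  P(H|E) = 0.70227153 / 0.74147556 = 0.9471

Final posterior: 0.9471


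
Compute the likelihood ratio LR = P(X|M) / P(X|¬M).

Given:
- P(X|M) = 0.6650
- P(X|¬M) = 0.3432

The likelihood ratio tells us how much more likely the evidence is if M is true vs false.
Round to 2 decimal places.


Likelihood Ratio (LR) = P(X|M) / P(X|¬M)

LR = 0.6650 / 0.3432
   = 1.94

The evidence is 1.94 times more likely if M is true than if M is false.
Because LR exceeds 1, X is evidence for M.


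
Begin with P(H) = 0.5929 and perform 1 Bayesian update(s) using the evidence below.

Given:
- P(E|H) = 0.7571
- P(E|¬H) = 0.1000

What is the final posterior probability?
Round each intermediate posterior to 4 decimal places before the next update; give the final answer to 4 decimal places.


Sequential Bayesian updating:

Initial prior: P(H) = 0.5929

Update 1:
  P(E) = 0.7571 × 0.5929 + 0.1000 × 0.4071 = 0.44888459 + 0.04071000 = 0.48959459
  P(H|E) = 0.44888459 / 0.48959459 = 0.9168

Final posterior: 0.9168


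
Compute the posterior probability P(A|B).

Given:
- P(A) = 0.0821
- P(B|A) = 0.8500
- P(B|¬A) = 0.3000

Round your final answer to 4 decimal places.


Bayes' theorem: P(A|B) = P(B|A) × P(A) / P(B)

Step 1: Calculate P(B) using law of total probability
P(B) = P(B|A)P(A) + P(B|¬A)P(¬A)
     = 0.8500 × 0.0821 + 0.3000 × 0.9179
     = 0.06978500 + 0.27537000
     = 0.34515500

Step 2: Apply Bayes' theorem
P(A|B) = P(B|A) × P(A) / P(B)
       = 0.06978500 / 0.34515500
       = 0.2022


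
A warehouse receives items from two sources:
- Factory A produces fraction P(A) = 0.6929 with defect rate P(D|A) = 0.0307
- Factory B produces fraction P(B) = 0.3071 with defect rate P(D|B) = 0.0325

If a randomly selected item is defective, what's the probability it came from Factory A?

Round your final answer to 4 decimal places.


Let A = from Factory A, D = defective

Given:
- P(A) = 0.6929, P(B) = 0.3071
- P(D|A) = 0.0307, P(D|B) = 0.0325

Step 1: Find P(D)
P(D) = P(D|A)P(A) + P(D|B)P(B)
     = 0.0307 × 0.6929 + 0.0325 × 0.3071
     = 0.02127203 + 0.00998075
     = 0.03125278

Step 2: Apply Bayes' theorem
P(A|D) = P(D|A)P(A) / P(D)
       = 0.02127203 / 0.03125278
       = 0.6806


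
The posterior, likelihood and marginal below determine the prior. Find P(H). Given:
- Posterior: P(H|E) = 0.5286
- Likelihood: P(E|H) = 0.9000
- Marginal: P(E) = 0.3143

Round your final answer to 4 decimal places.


From Bayes' theorem: P(H|E) = P(E|H) × P(H) / P(E)

Rearranging for P(H):
P(H) = P(H|E) × P(E) / P(E|H)
     = 0.5286 × 0.3143 / 0.9000
     = 0.16613898 / 0.9000
     = 0.1846


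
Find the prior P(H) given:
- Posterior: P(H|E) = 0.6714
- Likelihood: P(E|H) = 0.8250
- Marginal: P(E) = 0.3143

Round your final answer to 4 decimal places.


From Bayes' theorem: P(H|E) = P(E|H) × P(H) / P(E)

Rearranging for P(H):
P(H) = P(H|E) × P(E) / P(E|H)
     = 0.6714 × 0.3143 / 0.8250
     = 0.21102102 / 0.8250
     = 0.2558


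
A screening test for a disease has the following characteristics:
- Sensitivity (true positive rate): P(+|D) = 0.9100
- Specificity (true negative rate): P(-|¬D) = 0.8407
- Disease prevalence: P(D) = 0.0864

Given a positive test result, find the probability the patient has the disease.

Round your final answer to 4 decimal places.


Let D = has disease, + = positive test

Given:
- P(D) = 0.0864 (prevalence)
- P(+|D) = 0.9100 (sensitivity)
- P(-|¬D) = 0.8407 (specificity)
- P(+|¬D) = 0.1593 (false positive rate = 1 - specificity)

Step 1: Find P(+)
P(+) = P(+|D)P(D) + P(+|¬D)P(¬D)
     = 0.9100 × 0.0864 + 0.1593 × 0.9136
     = 0.07862400 + 0.14553648
     = 0.22416048

Step 2: Apply Bayes' theorem for P(D|+)
P(D|+) = P(+|D)P(D) / P(+)
       = 0.07862400 / 0.22416048
       = 0.3507


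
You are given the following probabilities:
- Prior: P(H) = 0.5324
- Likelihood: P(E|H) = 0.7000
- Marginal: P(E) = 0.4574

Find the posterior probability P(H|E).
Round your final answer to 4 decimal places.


Using Bayes' theorem:

P(H|E) = P(E|H) × P(H) / P(E)
       = 0.7000 × 0.5324 / 0.4574
       = 0.37268000 / 0.4574
       = 0.8148

The evidence strengthens our belief in H.
Prior: 0.5324 → Posterior: 0.8148


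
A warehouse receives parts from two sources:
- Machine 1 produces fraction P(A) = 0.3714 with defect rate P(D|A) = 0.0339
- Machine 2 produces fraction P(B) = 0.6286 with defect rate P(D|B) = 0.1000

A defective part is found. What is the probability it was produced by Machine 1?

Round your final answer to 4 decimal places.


Let A = from Machine 1, D = defective

Given:
- P(A) = 0.3714, P(B) = 0.6286
- P(D|A) = 0.0339, P(D|B) = 0.1000

Step 1: Find P(D)
P(D) = P(D|A)P(A) + P(D|B)P(B)
     = 0.0339 × 0.3714 + 0.1000 × 0.6286
     = 0.01259046 + 0.06286000
     = 0.07545046

Step 2: Apply Bayes' theorem
P(A|D) = P(D|A)P(A) / P(D)
       = 0.01259046 / 0.07545046
       = 0.1669


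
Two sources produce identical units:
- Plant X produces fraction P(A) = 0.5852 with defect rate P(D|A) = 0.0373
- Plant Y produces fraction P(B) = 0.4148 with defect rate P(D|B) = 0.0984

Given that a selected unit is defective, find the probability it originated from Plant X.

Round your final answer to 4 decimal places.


Let A = from Plant X, D = defective

Given:
- P(A) = 0.5852, P(B) = 0.4148
- P(D|A) = 0.0373, P(D|B) = 0.0984

Step 1: Find P(D)
P(D) = P(D|A)P(A) + P(D|B)P(B)
     = 0.0373 × 0.5852 + 0.0984 × 0.4148
     = 0.02182796 + 0.04081632
     = 0.06264428

Step 2: Apply Bayes' theorem
P(A|D) = P(D|A)P(A) / P(D)
       = 0.02182796 / 0.06264428
       = 0.3484


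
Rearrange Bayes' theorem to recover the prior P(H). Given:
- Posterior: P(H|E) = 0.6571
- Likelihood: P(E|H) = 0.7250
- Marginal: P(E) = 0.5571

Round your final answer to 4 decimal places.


From Bayes' theorem: P(H|E) = P(E|H) × P(H) / P(E)

Rearranging for P(H):
P(H) = P(H|E) × P(E) / P(E|H)
     = 0.6571 × 0.5571 / 0.7250
     = 0.36607041 / 0.7250
     = 0.5049


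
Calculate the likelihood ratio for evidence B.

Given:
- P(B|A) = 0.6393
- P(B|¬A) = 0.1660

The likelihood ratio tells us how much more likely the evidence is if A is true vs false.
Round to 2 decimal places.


Likelihood Ratio (LR) = P(B|A) / P(B|¬A)

LR = 0.6393 / 0.1660
   = 3.85

The evidence is 3.85 times more likely if A is true than if A is false.
LR > 1, so observing B raises the odds in favor of A.


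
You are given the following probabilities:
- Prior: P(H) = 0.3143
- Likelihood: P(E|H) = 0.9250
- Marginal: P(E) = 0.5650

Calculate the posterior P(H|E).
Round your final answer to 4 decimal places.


Using Bayes' theorem:

P(H|E) = P(E|H) × P(H) / P(E)
       = 0.9250 × 0.3143 / 0.5650
       = 0.29072750 / 0.5650
       = 0.5146

The evidence strengthens our belief in H.
Prior: 0.3143 → Posterior: 0.5146


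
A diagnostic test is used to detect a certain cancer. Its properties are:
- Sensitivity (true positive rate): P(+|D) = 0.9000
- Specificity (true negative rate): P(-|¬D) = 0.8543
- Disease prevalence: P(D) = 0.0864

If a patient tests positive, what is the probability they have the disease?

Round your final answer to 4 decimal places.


Let D = has disease, + = positive test

Given:
- P(D) = 0.0864 (prevalence)
- P(+|D) = 0.9000 (sensitivity)
- P(-|¬D) = 0.8543 (specificity)
- P(+|¬D) = 0.1457 (false positive rate = 1 - specificity)

Step 1: Find P(+)
P(+) = P(+|D)P(D) + P(+|¬D)P(¬D)
     = 0.9000 × 0.0864 + 0.1457 × 0.9136
     = 0.07776000 + 0.13311152
     = 0.21087152

Step 2: Apply Bayes' theorem for P(D|+)
P(D|+) = P(+|D)P(D) / P(+)
       = 0.07776000 / 0.21087152
       = 0.3688


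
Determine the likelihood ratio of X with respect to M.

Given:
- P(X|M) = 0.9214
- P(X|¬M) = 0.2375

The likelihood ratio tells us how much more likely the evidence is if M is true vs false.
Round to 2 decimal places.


Likelihood Ratio (LR) = P(X|M) / P(X|¬M)

LR = 0.9214 / 0.2375
   = 3.88

The evidence is 3.88 times more likely if M is true than if M is false.
LR > 1, so observing X raises the odds in favor of M.


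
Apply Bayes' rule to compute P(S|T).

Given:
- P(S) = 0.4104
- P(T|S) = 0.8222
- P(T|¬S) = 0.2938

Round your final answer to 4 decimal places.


Bayes' theorem: P(S|T) = P(T|S) × P(S) / P(T)

Step 1: Calculate P(T) using law of total probability
P(T) = P(T|S)P(S) + P(T|¬S)P(¬S)
     = 0.8222 × 0.4104 + 0.2938 × 0.5896
     = 0.33743088 + 0.17322448
     = 0.51065536

Step 2: Apply Bayes' theorem
P(S|T) = P(T|S) × P(S) / P(T)
       = 0.33743088 / 0.51065536
       = 0.6608


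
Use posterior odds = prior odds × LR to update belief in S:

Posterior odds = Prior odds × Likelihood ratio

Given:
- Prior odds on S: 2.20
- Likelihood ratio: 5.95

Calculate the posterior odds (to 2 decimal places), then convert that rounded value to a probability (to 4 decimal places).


Step 1: Calculate posterior odds
Posterior odds = Prior odds × LR
               = 2.20 × 5.95
               = 13.09

Step 2: Convert to probability
P(S|E) = Posterior odds / (1 + Posterior odds)
       = 13.09 / (1 + 13.09)
       = 13.09 / 14.09
       = 0.9290

The evidence increased P(S) from 0.6875 to 0.9290.


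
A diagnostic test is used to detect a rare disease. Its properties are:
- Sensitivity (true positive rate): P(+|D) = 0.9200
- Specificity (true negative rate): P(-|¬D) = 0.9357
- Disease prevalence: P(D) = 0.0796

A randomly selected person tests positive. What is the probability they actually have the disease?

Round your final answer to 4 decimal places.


Let D = has disease, + = positive test

Given:
- P(D) = 0.0796 (prevalence)
- P(+|D) = 0.9200 (sensitivity)
- P(-|¬D) = 0.9357 (specificity)
- P(+|¬D) = 0.0643 (false positive rate = 1 - specificity)

Step 1: Find P(+)
P(+) = P(+|D)P(D) + P(+|¬D)P(¬D)
     = 0.9200 × 0.0796 + 0.0643 × 0.9204
     = 0.07323200 + 0.05918172
     = 0.13241372

Step 2: Apply Bayes' theorem for P(D|+)
P(D|+) = P(+|D)P(D) / P(+)
       = 0.07323200 / 0.13241372
       = 0.5531


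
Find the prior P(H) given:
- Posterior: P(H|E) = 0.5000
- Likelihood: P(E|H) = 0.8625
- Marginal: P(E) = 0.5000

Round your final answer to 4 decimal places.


From Bayes' theorem: P(H|E) = P(E|H) × P(H) / P(E)

Rearranging for P(H):
P(H) = P(H|E) × P(E) / P(E|H)
     = 0.5000 × 0.5000 / 0.8625
     = 0.25000000 / 0.8625
     = 0.2899


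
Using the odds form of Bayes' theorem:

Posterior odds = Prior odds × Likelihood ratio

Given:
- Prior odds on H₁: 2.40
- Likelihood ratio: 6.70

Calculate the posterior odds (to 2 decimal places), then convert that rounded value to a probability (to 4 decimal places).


Step 1: Calculate posterior odds
Posterior odds = Prior odds × LR
               = 2.40 × 6.70
               = 16.08

Step 2: Convert to probability
P(H₁|E) = Posterior odds / (1 + Posterior odds)
       = 16.08 / (1 + 16.08)
       = 16.08 / 17.08
       = 0.9415

The evidence increased P(H₁) from 0.7059 to 0.9415.


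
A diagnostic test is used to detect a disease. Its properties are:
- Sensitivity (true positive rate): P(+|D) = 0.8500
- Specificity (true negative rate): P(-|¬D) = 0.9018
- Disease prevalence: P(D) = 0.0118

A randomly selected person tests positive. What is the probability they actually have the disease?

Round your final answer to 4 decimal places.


Let D = has disease, + = positive test

Given:
- P(D) = 0.0118 (prevalence)
- P(+|D) = 0.8500 (sensitivity)
- P(-|¬D) = 0.9018 (specificity)
- P(+|¬D) = 0.0982 (false positive rate = 1 - specificity)

Step 1: Find P(+)
P(+) = P(+|D)P(D) + P(+|¬D)P(¬D)
     = 0.8500 × 0.0118 + 0.0982 × 0.9882
     = 0.01003000 + 0.09704124
     = 0.10707124

Step 2: Apply Bayes' theorem for P(D|+)
P(D|+) = P(+|D)P(D) / P(+)
       = 0.01003000 / 0.10707124
       = 0.0937


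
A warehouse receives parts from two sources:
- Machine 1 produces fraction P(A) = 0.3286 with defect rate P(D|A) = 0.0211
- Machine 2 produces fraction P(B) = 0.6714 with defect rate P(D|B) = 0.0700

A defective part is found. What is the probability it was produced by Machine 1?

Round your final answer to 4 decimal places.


Let A = from Machine 1, D = defective

Given:
- P(A) = 0.3286, P(B) = 0.6714
- P(D|A) = 0.0211, P(D|B) = 0.0700

Step 1: Find P(D)
P(D) = P(D|A)P(A) + P(D|B)P(B)
     = 0.0211 × 0.3286 + 0.0700 × 0.6714
     = 0.00693346 + 0.04699800
     = 0.05393146

Step 2: Apply Bayes' theorem
P(A|D) = P(D|A)P(A) / P(D)
       = 0.00693346 / 0.05393146
       = 0.1286


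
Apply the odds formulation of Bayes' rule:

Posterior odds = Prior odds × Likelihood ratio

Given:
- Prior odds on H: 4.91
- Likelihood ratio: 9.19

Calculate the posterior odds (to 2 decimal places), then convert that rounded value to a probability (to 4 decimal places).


Step 1: Calculate posterior odds
Posterior odds = Prior odds × LR
               = 4.91 × 9.19
               = 45.12

Step 2: Convert to probability
P(H|E) = Posterior odds / (1 + Posterior odds)
       = 45.12 / (1 + 45.12)
       = 45.12 / 46.12
       = 0.9783

The evidence increased P(H) from 0.8308 to 0.9783.


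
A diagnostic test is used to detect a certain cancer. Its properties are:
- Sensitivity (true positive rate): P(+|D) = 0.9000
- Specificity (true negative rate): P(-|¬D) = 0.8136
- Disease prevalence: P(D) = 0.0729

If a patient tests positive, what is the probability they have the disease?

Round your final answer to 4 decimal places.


Let D = has disease, + = positive test

Given:
- P(D) = 0.0729 (prevalence)
- P(+|D) = 0.9000 (sensitivity)
- P(-|¬D) = 0.8136 (specificity)
- P(+|¬D) = 0.1864 (false positive rate = 1 - specificity)

Step 1: Find P(+)
P(+) = P(+|D)P(D) + P(+|¬D)P(¬D)
     = 0.9000 × 0.0729 + 0.1864 × 0.9271
     = 0.06561000 + 0.17281144
     = 0.23842144

Step 2: Apply Bayes' theorem for P(D|+)
P(D|+) = P(+|D)P(D) / P(+)
       = 0.06561000 / 0.23842144
       = 0.2752


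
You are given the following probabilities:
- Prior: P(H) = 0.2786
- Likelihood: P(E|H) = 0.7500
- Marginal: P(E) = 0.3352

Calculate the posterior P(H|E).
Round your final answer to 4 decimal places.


Using Bayes' theorem:

P(H|E) = P(E|H) × P(H) / P(E)
       = 0.7500 × 0.2786 / 0.3352
       = 0.20895000 / 0.3352
       = 0.6234

The evidence strengthens our belief in H.
Prior: 0.2786 → Posterior: 0.6234


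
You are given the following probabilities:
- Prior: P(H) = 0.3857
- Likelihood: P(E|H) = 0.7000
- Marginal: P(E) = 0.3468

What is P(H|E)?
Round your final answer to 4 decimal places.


Using Bayes' theorem:

P(H|E) = P(E|H) × P(H) / P(E)
       = 0.7000 × 0.3857 / 0.3468
       = 0.26999000 / 0.3468
       = 0.7785

The evidence strengthens our belief in H.
Prior: 0.3857 → Posterior: 0.7785


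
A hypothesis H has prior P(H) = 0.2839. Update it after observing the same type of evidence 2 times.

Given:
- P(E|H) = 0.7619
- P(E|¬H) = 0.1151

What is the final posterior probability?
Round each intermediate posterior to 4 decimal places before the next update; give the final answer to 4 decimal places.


Sequential Bayesian updating:

Initial prior: P(H) = 0.2839

Update 1:
  P(E) = 0.7619 × 0.2839 + 0.1151 × 0.7161 = 0.21630341 + 0.08242311 = 0.29872652
  P(H|E) = 0.21630341 / 0.29872652 = 0.7241

Update 2:
  P(E) = 0.7619 × 0.7241 + 0.1151 × 0.2759 = 0.55169179 + 0.03175609 = 0.58344788
  P(H|E) = 0.55169179 / 0.58344788 = 0.9456

Final posterior: 0.9456


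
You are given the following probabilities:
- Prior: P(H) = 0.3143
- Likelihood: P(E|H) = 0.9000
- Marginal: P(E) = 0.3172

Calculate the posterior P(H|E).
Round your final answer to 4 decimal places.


Using Bayes' theorem:

P(H|E) = P(E|H) × P(H) / P(E)
       = 0.9000 × 0.3143 / 0.3172
       = 0.28287000 / 0.3172
       = 0.8918

The evidence strengthens our belief in H.
Prior: 0.3143 → Posterior: 0.8918


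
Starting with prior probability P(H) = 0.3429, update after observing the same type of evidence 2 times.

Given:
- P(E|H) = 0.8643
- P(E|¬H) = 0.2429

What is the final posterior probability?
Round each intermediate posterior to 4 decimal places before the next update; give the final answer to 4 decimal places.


Sequential Bayesian updating:

Initial prior: P(H) = 0.3429

Update 1:
  P(E) = 0.8643 × 0.3429 + 0.2429 × 0.6571 = 0.29636847 + 0.15960959 = 0.45597806
  P(H|E) = 0.29636847 / 0.45597806 = 0.6500

Update 2:
  P(E) = 0.8643 × 0.6500 + 0.2429 × 0.3500 = 0.56179500 + 0.08501500 = 0.64681000
  P(H|E) = 0.56179500 / 0.64681000 = 0.8686

Final posterior: 0.8686


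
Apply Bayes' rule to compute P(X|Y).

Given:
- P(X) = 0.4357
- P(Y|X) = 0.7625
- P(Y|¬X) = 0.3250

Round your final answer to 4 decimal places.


Bayes' theorem: P(X|Y) = P(Y|X) × P(X) / P(Y)

Step 1: Calculate P(Y) using law of total probability
P(Y) = P(Y|X)P(X) + P(Y|¬X)P(¬X)
     = 0.7625 × 0.4357 + 0.3250 × 0.5643
     = 0.33222125 + 0.18339750
     = 0.51561875

Step 2: Apply Bayes' theorem
P(X|Y) = P(Y|X) × P(X) / P(Y)
       = 0.33222125 / 0.51561875
       = 0.6443


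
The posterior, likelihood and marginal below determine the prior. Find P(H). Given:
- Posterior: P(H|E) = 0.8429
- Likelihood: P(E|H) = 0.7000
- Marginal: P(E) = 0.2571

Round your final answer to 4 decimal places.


From Bayes' theorem: P(H|E) = P(E|H) × P(H) / P(E)

Rearranging for P(H):
P(H) = P(H|E) × P(E) / P(E|H)
     = 0.8429 × 0.2571 / 0.7000
     = 0.21670959 / 0.7000
     = 0.3096


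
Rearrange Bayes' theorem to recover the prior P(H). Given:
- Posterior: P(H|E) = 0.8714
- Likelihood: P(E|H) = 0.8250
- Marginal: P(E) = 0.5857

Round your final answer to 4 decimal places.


From Bayes' theorem: P(H|E) = P(E|H) × P(H) / P(E)

Rearranging for P(H):
P(H) = P(H|E) × P(E) / P(E|H)
     = 0.8714 × 0.5857 / 0.8250
     = 0.51037898 / 0.8250
     = 0.6186


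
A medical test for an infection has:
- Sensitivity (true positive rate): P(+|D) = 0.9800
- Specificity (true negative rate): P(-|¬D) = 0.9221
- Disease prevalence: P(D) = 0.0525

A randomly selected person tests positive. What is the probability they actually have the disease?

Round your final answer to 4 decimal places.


Let D = has disease, + = positive test

Given:
- P(D) = 0.0525 (prevalence)
- P(+|D) = 0.9800 (sensitivity)
- P(-|¬D) = 0.9221 (specificity)
- P(+|¬D) = 0.0779 (false positive rate = 1 - specificity)

Step 1: Find P(+)
P(+) = P(+|D)P(D) + P(+|¬D)P(¬D)
     = 0.9800 × 0.0525 + 0.0779 × 0.9475
     = 0.05145000 + 0.07381025
     = 0.12526025

Step 2: Apply Bayes' theorem for P(D|+)
P(D|+) = P(+|D)P(D) / P(+)
       = 0.05145000 / 0.12526025
       = 0.4107


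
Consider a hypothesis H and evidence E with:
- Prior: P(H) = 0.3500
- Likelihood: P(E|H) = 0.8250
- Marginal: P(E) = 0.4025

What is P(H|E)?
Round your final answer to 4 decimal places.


Using Bayes' theorem:

P(H|E) = P(E|H) × P(H) / P(E)
       = 0.8250 × 0.3500 / 0.4025
       = 0.28875000 / 0.4025
       = 0.7174

The evidence strengthens our belief in H.
Prior: 0.3500 → Posterior: 0.7174


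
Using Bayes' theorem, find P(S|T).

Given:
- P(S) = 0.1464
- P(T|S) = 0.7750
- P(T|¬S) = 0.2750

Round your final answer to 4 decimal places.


Bayes' theorem: P(S|T) = P(T|S) × P(S) / P(T)

Step 1: Calculate P(T) using law of total probability
P(T) = P(T|S)P(S) + P(T|¬S)P(¬S)
     = 0.7750 × 0.1464 + 0.2750 × 0.8536
     = 0.11346000 + 0.23474000
     = 0.34820000

Step 2: Apply Bayes' theorem
P(S|T) = P(T|S) × P(S) / P(T)
       = 0.11346000 / 0.34820000
       = 0.3258


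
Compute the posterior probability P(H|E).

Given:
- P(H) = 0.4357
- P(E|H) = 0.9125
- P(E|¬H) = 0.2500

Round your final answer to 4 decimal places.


Bayes' theorem: P(H|E) = P(E|H) × P(H) / P(E)

Step 1: Calculate P(E) using law of total probability
P(E) = P(E|H)P(H) + P(E|¬H)P(¬H)
     = 0.9125 × 0.4357 + 0.2500 × 0.5643
     = 0.39757625 + 0.14107500
     = 0.53865125

Step 2: Apply Bayes' theorem
P(H|E) = P(E|H) × P(H) / P(E)
       = 0.39757625 / 0.53865125
       = 0.7381


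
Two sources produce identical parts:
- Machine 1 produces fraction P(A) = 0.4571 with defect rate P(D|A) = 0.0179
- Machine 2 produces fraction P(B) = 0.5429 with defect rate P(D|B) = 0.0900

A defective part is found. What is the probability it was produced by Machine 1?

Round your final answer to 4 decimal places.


Let A = from Machine 1, D = defective

Given:
- P(A) = 0.4571, P(B) = 0.5429
- P(D|A) = 0.0179, P(D|B) = 0.0900

Step 1: Find P(D)
P(D) = P(D|A)P(A) + P(D|B)P(B)
     = 0.0179 × 0.4571 + 0.0900 × 0.5429
     = 0.00818209 + 0.04886100
     = 0.05704309

Step 2: Apply Bayes' theorem
P(A|D) = P(D|A)P(A) / P(D)
       = 0.00818209 / 0.05704309
       = 0.1434


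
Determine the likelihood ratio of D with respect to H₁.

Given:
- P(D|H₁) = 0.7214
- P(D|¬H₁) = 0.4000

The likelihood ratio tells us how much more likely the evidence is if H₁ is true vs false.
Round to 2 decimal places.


Likelihood Ratio (LR) = P(D|H₁) / P(D|¬H₁)

LR = 0.7214 / 0.4000
   = 1.80

The evidence is 1.80 times more likely if H₁ is true than if H₁ is false.
Because LR exceeds 1, D is evidence for H₁.


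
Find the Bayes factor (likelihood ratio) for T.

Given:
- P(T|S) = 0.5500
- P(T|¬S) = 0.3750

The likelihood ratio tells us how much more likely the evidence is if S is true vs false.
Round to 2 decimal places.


Likelihood Ratio (LR) = P(T|S) / P(T|¬S)

LR = 0.5500 / 0.3750
   = 1.47

The evidence is 1.47 times more likely if S is true than if S is false.
Because LR exceeds 1, T is evidence for S.


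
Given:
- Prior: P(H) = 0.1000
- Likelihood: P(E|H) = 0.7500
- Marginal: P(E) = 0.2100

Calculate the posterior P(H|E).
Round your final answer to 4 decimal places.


Using Bayes' theorem:

P(H|E) = P(E|H) × P(H) / P(E)
       = 0.7500 × 0.1000 / 0.2100
       = 0.07500000 / 0.2100
       = 0.3571

The evidence strengthens our belief in H.
Prior: 0.1000 → Posterior: 0.3571


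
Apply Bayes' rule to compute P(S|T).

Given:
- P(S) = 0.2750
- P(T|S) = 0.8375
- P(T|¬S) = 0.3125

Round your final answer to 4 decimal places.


Bayes' theorem: P(S|T) = P(T|S) × P(S) / P(T)

Step 1: Calculate P(T) using law of total probability
P(T) = P(T|S)P(S) + P(T|¬S)P(¬S)
     = 0.8375 × 0.2750 + 0.3125 × 0.7250
     = 0.23031250 + 0.22656250
     = 0.45687500

Step 2: Apply Bayes' theorem
P(S|T) = P(T|S) × P(S) / P(T)
       = 0.23031250 / 0.45687500
       = 0.5041


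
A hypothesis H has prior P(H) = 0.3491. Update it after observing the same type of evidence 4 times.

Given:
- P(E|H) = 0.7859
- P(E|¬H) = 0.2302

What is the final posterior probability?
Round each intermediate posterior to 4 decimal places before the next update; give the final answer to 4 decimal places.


Sequential Bayesian updating:

Initial prior: P(H) = 0.3491

Update 1:
  P(E) = 0.7859 × 0.3491 + 0.2302 × 0.6509 = 0.27435769 + 0.14983718 = 0.42419487
  P(H|E) = 0.27435769 / 0.42419487 = 0.6468

Update 2:
  P(E) = 0.7859 × 0.6468 + 0.2302 × 0.3532 = 0.50832012 + 0.08130664 = 0.58962676
  P(H|E) = 0.50832012 / 0.58962676 = 0.8621

Update 3:
  P(E) = 0.7859 × 0.8621 + 0.2302 × 0.1379 = 0.67752439 + 0.03174458 = 0.70926897
  P(H|E) = 0.67752439 / 0.70926897 = 0.9552

Update 4:
  P(E) = 0.7859 × 0.9552 + 0.2302 × 0.0448 = 0.75069168 + 0.01031296 = 0.76100464
  P(H|E) = 0.75069168 / 0.76100464 = 0.9864

Final posterior: 0.9864


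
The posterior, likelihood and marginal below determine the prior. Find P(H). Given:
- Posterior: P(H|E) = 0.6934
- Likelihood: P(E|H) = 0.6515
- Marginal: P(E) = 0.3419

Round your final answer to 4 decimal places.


From Bayes' theorem: P(H|E) = P(E|H) × P(H) / P(E)

Rearranging for P(H):
P(H) = P(H|E) × P(E) / P(E|H)
     = 0.6934 × 0.3419 / 0.6515
     = 0.23707346 / 0.6515
     = 0.3639


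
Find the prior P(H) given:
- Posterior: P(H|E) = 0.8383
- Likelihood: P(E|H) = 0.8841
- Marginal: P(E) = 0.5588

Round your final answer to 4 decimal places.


From Bayes' theorem: P(H|E) = P(E|H) × P(H) / P(E)

Rearranging for P(H):
P(H) = P(H|E) × P(E) / P(E|H)
     = 0.8383 × 0.5588 / 0.8841
     = 0.46844204 / 0.8841
     = 0.5299


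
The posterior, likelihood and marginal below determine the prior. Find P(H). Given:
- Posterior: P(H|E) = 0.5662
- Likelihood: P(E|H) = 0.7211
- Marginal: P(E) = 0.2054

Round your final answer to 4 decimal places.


From Bayes' theorem: P(H|E) = P(E|H) × P(H) / P(E)

Rearranging for P(H):
P(H) = P(H|E) × P(E) / P(E|H)
     = 0.5662 × 0.2054 / 0.7211
     = 0.11629748 / 0.7211
     = 0.1613


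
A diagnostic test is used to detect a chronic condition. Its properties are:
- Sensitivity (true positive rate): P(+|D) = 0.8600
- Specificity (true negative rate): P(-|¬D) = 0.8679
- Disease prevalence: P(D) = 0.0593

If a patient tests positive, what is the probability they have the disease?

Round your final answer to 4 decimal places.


Let D = has disease, + = positive test

Given:
- P(D) = 0.0593 (prevalence)
- P(+|D) = 0.8600 (sensitivity)
- P(-|¬D) = 0.8679 (specificity)
- P(+|¬D) = 0.1321 (false positive rate = 1 - specificity)

Step 1: Find P(+)
P(+) = P(+|D)P(D) + P(+|¬D)P(¬D)
     = 0.8600 × 0.0593 + 0.1321 × 0.9407
     = 0.05099800 + 0.12426647
     = 0.17526447

Step 2: Apply Bayes' theorem for P(D|+)
P(D|+) = P(+|D)P(D) / P(+)
       = 0.05099800 / 0.17526447
       = 0.2910


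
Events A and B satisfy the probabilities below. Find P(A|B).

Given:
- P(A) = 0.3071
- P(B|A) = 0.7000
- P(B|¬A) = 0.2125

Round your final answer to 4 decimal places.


Bayes' theorem: P(A|B) = P(B|A) × P(A) / P(B)

Step 1: Calculate P(B) using law of total probability
P(B) = P(B|A)P(A) + P(B|¬A)P(¬A)
     = 0.7000 × 0.3071 + 0.2125 × 0.6929
     = 0.21497000 + 0.14724125
     = 0.36221125

Step 2: Apply Bayes' theorem
P(A|B) = P(B|A) × P(A) / P(B)
       = 0.21497000 / 0.36221125
       = 0.5935


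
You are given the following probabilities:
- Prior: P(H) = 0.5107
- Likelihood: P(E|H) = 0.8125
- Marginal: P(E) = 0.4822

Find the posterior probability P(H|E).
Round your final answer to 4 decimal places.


Using Bayes' theorem:

P(H|E) = P(E|H) × P(H) / P(E)
       = 0.8125 × 0.5107 / 0.4822
       = 0.41494375 / 0.4822
       = 0.8605

The evidence strengthens our belief in H.
Prior: 0.5107 → Posterior: 0.8605


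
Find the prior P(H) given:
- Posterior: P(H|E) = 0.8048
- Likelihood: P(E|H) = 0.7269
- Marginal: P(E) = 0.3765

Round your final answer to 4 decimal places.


From Bayes' theorem: P(H|E) = P(E|H) × P(H) / P(E)

Rearranging for P(H):
P(H) = P(H|E) × P(E) / P(E|H)
     = 0.8048 × 0.3765 / 0.7269
     = 0.30300720 / 0.7269
     = 0.4168


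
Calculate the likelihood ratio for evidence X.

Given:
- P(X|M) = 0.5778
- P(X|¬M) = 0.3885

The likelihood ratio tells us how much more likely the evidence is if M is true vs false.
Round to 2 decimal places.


Likelihood Ratio (LR) = P(X|M) / P(X|¬M)

LR = 0.5778 / 0.3885
   = 1.49

The evidence is 1.49 times more likely if M is true than if M is false.
LR > 1, so observing X raises the odds in favor of M.


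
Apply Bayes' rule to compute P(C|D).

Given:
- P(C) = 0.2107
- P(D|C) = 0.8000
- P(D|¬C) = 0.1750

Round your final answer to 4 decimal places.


Bayes' theorem: P(C|D) = P(D|C) × P(C) / P(D)

Step 1: Calculate P(D) using law of total probability
P(D) = P(D|C)P(C) + P(D|¬C)P(¬C)
     = 0.8000 × 0.2107 + 0.1750 × 0.7893
     = 0.16856000 + 0.13812750
     = 0.30668750

Step 2: Apply Bayes' theorem
P(C|D) = P(D|C) × P(C) / P(D)
       = 0.16856000 / 0.30668750
       = 0.5496


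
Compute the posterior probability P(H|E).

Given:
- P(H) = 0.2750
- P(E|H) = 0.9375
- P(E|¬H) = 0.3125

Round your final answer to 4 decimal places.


Bayes' theorem: P(H|E) = P(E|H) × P(H) / P(E)

Step 1: Calculate P(E) using law of total probability
P(E) = P(E|H)P(H) + P(E|¬H)P(¬H)
     = 0.9375 × 0.2750 + 0.3125 × 0.7250
     = 0.25781250 + 0.22656250
     = 0.48437500

Step 2: Apply Bayes' theorem
P(H|E) = P(E|H) × P(H) / P(E)
       = 0.25781250 / 0.48437500
       = 0.5323


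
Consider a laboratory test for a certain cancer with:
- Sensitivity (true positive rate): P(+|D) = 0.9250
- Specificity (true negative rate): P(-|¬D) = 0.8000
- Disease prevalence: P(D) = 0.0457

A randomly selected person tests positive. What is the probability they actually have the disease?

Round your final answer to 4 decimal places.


Let D = has disease, + = positive test

Given:
- P(D) = 0.0457 (prevalence)
- P(+|D) = 0.9250 (sensitivity)
- P(-|¬D) = 0.8000 (specificity)
- P(+|¬D) = 0.2000 (false positive rate = 1 - specificity)

Step 1: Find P(+)
P(+) = P(+|D)P(D) + P(+|¬D)P(¬D)
     = 0.9250 × 0.0457 + 0.2000 × 0.9543
     = 0.04227250 + 0.19086000
     = 0.23313250

Step 2: Apply Bayes' theorem for P(D|+)
P(D|+) = P(+|D)P(D) / P(+)
       = 0.04227250 / 0.23313250
       = 0.1813


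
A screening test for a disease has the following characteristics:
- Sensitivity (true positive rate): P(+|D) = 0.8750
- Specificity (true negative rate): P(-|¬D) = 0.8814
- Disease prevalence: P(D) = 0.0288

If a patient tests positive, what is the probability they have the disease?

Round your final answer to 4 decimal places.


Let D = has disease, + = positive test

Given:
- P(D) = 0.0288 (prevalence)
- P(+|D) = 0.8750 (sensitivity)
- P(-|¬D) = 0.8814 (specificity)
- P(+|¬D) = 0.1186 (false positive rate = 1 - specificity)

Step 1: Find P(+)
P(+) = P(+|D)P(D) + P(+|¬D)P(¬D)
     = 0.8750 × 0.0288 + 0.1186 × 0.9712
     = 0.02520000 + 0.11518432
     = 0.14038432

Step 2: Apply Bayes' theorem for P(D|+)
P(D|+) = P(+|D)P(D) / P(+)
       = 0.02520000 / 0.14038432
       = 0.1795
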